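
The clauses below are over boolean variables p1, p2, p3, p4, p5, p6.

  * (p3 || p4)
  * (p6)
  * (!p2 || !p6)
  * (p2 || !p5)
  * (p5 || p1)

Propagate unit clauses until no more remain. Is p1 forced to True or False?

True

(p6) stands alone — p6 = True.
In (!p2 || !p6), !p6 is now false; !p2 must hold, so p2 = False.
In (!p5 || p2), p2 is now false; !p5 must hold, so p5 = False.
From (p1 || p5) and p5 = False: p1 = True.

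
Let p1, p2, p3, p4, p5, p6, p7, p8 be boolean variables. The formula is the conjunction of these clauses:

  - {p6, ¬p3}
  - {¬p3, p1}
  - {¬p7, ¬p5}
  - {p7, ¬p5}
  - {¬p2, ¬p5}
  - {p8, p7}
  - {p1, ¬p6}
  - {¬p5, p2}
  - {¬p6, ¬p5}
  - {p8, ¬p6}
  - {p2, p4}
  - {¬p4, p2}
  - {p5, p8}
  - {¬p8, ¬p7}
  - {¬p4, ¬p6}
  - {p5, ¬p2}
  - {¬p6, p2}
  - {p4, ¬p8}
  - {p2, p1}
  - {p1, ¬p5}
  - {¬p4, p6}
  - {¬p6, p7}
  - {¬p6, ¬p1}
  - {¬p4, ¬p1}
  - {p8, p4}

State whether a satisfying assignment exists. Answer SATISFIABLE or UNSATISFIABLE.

p6 = True:
  propagation gives p1=True; an empty clause results — contradiction.
p6 = False:
  propagation gives p3=False, p4=False, p2=True, p5=False; an empty clause results — contradiction.
Every branch closes, so no satisfying assignment exists.

UNSATISFIABLE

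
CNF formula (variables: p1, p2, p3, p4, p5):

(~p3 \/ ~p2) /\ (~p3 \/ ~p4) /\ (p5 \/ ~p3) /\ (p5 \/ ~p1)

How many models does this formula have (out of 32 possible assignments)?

14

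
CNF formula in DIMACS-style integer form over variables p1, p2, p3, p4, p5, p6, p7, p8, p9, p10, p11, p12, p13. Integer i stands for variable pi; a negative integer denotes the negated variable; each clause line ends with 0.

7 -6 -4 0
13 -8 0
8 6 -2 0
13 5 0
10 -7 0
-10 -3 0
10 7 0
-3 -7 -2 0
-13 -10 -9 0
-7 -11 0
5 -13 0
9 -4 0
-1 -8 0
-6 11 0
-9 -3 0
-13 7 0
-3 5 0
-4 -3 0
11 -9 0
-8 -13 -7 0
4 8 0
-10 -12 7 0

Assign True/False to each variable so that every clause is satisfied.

p1=1  p2=0  p3=0  p4=1  p5=1  p6=0  p7=0  p8=0  p9=1  p10=1  p11=1  p12=0  p13=0

Check each clause:
  1. (¬p6 ∨ p7 ∨ ¬p4) — ¬p6 is true.
  2. (p13 ∨ ¬p8) — ¬p8 is true.
  3. (p6 ∨ ¬p2 ∨ p8) — ¬p2 is true.
  4. (p13 ∨ p5) — p5 is true.
  5. (¬p7 ∨ p10) — ¬p7 is true.
  6. (¬p3 ∨ ¬p10) — ¬p3 is true.
  7. (p7 ∨ p10) — p10 is true.
  8. (¬p7 ∨ ¬p2 ∨ ¬p3) — ¬p7 is true.
  9. (¬p9 ∨ ¬p13 ∨ ¬p10) — ¬p13 is true.
  10. (¬p11 ∨ ¬p7) — ¬p7 is true.
  11. (p5 ∨ ¬p13) — ¬p13 is true.
  12. (p9 ∨ ¬p4) — p9 is true.
  13. (¬p1 ∨ ¬p8) — ¬p8 is true.
  14. (p11 ∨ ¬p6) — ¬p6 is true.
  15. (¬p3 ∨ ¬p9) — ¬p3 is true.
  16. (¬p13 ∨ p7) — ¬p13 is true.
  17. (¬p3 ∨ p5) — p5 is true.
  18. (¬p4 ∨ ¬p3) — ¬p3 is true.
  19. (p11 ∨ ¬p9) — p11 is true.
  20. (¬p13 ∨ ¬p8 ∨ ¬p7) — ¬p8 is true.
  21. (p8 ∨ p4) — p4 is true.
  22. (p7 ∨ ¬p10 ∨ ¬p12) — ¬p12 is true.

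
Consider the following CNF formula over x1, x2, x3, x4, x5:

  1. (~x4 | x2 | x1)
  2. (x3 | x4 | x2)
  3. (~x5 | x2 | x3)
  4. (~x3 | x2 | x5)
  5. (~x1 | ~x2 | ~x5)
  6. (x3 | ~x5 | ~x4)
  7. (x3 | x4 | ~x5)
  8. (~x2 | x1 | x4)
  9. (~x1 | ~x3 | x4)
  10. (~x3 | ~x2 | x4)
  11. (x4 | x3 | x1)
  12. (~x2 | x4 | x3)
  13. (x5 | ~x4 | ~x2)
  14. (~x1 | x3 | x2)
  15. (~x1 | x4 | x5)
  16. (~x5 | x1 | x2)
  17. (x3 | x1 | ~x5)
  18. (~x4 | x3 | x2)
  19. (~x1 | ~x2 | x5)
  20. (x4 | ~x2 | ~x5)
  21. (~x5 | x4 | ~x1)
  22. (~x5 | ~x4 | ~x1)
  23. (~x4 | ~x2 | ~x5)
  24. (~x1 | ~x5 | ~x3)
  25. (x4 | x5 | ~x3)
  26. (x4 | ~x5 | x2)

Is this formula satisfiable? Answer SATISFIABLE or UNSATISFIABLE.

UNSATISFIABLE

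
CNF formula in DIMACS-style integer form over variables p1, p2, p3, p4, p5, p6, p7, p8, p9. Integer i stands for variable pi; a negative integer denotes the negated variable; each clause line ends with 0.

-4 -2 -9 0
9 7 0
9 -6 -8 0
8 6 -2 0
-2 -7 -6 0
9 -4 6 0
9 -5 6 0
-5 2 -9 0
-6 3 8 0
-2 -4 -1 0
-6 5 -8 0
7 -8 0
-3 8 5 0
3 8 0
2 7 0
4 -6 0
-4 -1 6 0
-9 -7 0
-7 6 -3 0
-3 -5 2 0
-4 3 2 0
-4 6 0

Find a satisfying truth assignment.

Set p1 = True and propagate.
Branch on p2: take p2 = True.
  then p4 is forced to False.
  then p6 is forced to False.
  then p8 is forced to True.
  then p7 is forced to True.
  then p9 is forced to False.
  then p5 is forced to False.
  then p3 is forced to False.

p1=True, p2=True, p3=False, p4=False, p5=False, p6=False, p7=True, p8=True, p9=False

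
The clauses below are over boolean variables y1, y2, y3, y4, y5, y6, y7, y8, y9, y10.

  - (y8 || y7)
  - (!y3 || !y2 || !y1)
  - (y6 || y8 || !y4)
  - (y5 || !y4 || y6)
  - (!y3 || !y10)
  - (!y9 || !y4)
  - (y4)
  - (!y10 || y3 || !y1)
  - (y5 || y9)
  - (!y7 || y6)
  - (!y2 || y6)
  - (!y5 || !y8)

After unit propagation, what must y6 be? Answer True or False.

(y4) stands alone — y4 = True.
(!y9 || !y4) with y4 = True leaves only !y9, so y9 = False.
From (y5 || y9) and y9 = False: y5 = True.
From (!y8 || !y5) and y5 = True: y8 = False.
From (y8 || y7) and y8 = False: y7 = True.
In (y6 || y8 || !y4), y8, !y4 are now false; y6 must hold, so y6 = True.

True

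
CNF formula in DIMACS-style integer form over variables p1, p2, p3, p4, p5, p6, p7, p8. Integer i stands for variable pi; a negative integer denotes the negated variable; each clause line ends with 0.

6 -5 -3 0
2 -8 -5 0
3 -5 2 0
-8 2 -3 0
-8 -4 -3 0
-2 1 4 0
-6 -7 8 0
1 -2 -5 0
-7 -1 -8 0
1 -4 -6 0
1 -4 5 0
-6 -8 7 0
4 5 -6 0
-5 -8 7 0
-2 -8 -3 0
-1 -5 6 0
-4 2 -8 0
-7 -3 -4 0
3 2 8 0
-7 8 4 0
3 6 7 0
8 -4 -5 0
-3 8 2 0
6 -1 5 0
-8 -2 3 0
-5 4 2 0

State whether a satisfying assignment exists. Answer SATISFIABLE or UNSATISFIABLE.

SATISFIABLE

Branch on p1: take p1 = True.
Try p2 = True.
The remaining clauses are satisfied by p3 = False, p4 = True, p5 = False, p6 = True, p7 = False, p8 = False.
Every clause has at least one true literal under this assignment.
So p1=1, p2=1, p3=0, p4=1, p5=0, p6=1, p7=0, p8=0 is a satisfying assignment.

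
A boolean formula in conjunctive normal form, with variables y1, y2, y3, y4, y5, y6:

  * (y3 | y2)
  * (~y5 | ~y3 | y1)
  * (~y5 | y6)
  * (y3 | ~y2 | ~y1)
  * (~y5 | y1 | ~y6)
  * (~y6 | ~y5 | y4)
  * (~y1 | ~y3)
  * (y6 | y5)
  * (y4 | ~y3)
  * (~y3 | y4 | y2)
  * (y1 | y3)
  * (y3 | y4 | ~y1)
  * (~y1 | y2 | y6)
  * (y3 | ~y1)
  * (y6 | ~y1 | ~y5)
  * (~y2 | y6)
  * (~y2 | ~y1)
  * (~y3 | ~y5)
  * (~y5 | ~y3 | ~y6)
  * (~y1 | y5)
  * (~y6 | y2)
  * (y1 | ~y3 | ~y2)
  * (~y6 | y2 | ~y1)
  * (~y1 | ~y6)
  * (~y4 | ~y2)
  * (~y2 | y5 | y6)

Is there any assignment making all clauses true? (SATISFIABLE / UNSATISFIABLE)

UNSATISFIABLE

y1 = True:
  propagation gives y3=False; an empty clause results — contradiction.
y1 = False:
  propagation gives y3=True, y5=False, y6=True, y4=True; an empty clause results — contradiction.
Every branch closes, so no satisfying assignment exists.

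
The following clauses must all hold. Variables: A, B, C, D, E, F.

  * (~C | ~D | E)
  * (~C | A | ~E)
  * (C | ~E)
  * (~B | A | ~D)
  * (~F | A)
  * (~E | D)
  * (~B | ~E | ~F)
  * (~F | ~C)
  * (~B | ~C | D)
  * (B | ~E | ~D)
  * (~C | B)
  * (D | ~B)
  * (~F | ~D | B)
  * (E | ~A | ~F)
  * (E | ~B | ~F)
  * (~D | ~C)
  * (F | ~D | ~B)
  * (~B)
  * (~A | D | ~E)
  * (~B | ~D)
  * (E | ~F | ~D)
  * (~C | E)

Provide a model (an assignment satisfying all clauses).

A=True  B=False  C=False  D=True  E=False  F=False

Check each clause:
  1. (~D | E | ~C) — ~C is true.
  2. (~C | ~E | A) — A is true.
  3. (C | ~E) — ~E is true.
  4. (~D | ~B | A) — A is true.
  5. (~F | A) — A is true.
  6. (~E | D) — ~E is true.
  7. (~B | ~F | ~E) — ~F is true.
  8. (~C | ~F) — ~F is true.
  9. (~C | D | ~B) — D is true.
  10. (~E | ~D | B) — ~E is true.
  11. (B | ~C) — ~C is true.
  12. (D | ~B) — D is true.
  13. (B | ~D | ~F) — ~F is true.
  14. (~A | E | ~F) — ~F is true.
  15. (~F | ~B | E) — ~F is true.
  16. (~D | ~C) — ~C is true.
  17. (F | ~B | ~D) — ~B is true.
  18. (~B) — ~B is true.
  19. (~E | D | ~A) — ~E is true.
  20. (~D | ~B) — ~B is true.
  21. (~F | E | ~D) — ~F is true.
  22. (~C | E) — ~C is true.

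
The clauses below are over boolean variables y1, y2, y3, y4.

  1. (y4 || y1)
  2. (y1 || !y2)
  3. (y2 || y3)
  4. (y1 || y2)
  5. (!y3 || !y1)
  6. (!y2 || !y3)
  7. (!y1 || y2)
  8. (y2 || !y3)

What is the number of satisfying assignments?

Satisfying assignments:
  y1=1 y2=1 y3=0 y4=0
  y1=1 y2=1 y3=0 y4=1
That's 2 in total.

2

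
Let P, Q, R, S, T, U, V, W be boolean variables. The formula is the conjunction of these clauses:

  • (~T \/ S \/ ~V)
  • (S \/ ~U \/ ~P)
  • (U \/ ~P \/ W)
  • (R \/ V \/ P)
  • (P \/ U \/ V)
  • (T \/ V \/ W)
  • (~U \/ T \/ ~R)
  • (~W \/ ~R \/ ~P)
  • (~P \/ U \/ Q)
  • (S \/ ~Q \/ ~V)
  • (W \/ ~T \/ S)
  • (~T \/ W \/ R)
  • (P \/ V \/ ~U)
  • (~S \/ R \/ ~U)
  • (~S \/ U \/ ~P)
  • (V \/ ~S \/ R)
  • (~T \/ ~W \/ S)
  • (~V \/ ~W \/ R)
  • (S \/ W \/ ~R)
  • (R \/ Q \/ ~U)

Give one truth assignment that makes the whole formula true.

Try P = False.
Branch on Q: take Q = False.
For the remaining variables, R = True, S = True, T = False, U = False, V = True, W = False works.
Every clause has at least one true literal under this assignment.

P = 0  Q = 0  R = 1  S = 1  T = 0  U = 0  V = 1  W = 0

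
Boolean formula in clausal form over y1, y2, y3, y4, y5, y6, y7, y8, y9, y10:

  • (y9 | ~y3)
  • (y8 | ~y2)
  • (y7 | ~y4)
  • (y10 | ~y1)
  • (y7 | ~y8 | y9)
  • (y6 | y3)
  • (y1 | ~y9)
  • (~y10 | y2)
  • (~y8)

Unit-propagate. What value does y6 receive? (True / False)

(~y8) is a unit clause: y8 = False.
(y8 | ~y2) with y8 = False leaves only ~y2, so y2 = False.
In (~y10 | y2), y2 is now false; ~y10 must hold, so y10 = False.
(~y1 | y10): since y10 = False, the clause reduces to (~y1). y1 = False.
(y1 | ~y9): since y1 = False, the clause reduces to (~y9). y9 = False.
(~y3 | y9) with y9 = False leaves only ~y3, so y3 = False.
From (y6 | y3) and y3 = False: y6 = True.

True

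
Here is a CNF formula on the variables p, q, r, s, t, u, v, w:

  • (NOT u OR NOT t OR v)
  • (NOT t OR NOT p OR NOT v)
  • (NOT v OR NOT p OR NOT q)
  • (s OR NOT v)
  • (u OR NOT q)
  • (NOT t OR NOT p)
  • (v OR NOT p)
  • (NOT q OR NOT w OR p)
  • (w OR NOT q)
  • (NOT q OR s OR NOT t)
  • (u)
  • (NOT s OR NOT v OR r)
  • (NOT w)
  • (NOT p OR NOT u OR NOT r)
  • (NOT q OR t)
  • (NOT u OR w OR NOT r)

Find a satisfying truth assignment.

p=F, q=F, r=F, s=T, t=F, u=T, v=F, w=F

The clause (u) is unit: u must be True.
(NOT w) is a unit clause, so w = False.
The clause (NOT q) is unit: q must be False.
The clause (NOT r) is unit: r must be False.
Pure literal: p appears only negated; assign p = False.
Pure literal: t appears only negated; assign t = False.
Try s = True.
  then v is forced to False.
Check each clause:
  1. (NOT u OR NOT t OR v) — NOT t is true.
  2. (NOT v OR NOT p OR NOT t) — NOT v is true.
  3. (NOT q OR NOT p OR NOT v) — NOT v is true.
  4. (NOT v OR s) — NOT v is true.
  5. (u OR NOT q) — u is true.
  6. (NOT p OR NOT t) — NOT t is true.
  7. (NOT p OR v) — NOT p is true.
  8. (p OR NOT q OR NOT w) — NOT w is true.
  9. (NOT q OR w) — NOT q is true.
  10. (s OR NOT q OR NOT t) — NOT t is true.
  11. (u) — u is true.
  12. (NOT s OR r OR NOT v) — NOT v is true.
  13. (NOT w) — NOT w is true.
  14. (NOT u OR NOT r OR NOT p) — NOT r is true.
  15. (t OR NOT q) — NOT q is true.
  16. (NOT r OR w OR NOT u) — NOT r is true.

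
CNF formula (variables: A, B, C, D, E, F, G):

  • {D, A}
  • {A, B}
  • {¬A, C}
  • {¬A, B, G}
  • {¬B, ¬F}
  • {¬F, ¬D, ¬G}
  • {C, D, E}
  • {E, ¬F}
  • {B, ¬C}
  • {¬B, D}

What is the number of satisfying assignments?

Case analysis on B and A:
  B=T, A=T: remaining (C,D,E,F,G) ∈ {(T,T,F,F,F); (T,T,F,F,T); (T,T,T,F,F); (T,T,T,F,T)} — 4.
  B=T, A=F: forces D=T; F=F; C, E, G free → 2^3 = 8.
  B=F, A=T: a clause becomes empty — 0.
  B=F, A=F: a clause becomes empty — 0.
Total: 4 + 8 + 0 + 0 = 12.

12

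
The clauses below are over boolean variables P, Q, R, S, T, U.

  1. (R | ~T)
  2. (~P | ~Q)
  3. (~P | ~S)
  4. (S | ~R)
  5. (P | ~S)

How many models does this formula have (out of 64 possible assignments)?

The models are:
  P=F Q=F R=F S=F T=F U=F
  P=F Q=F R=F S=F T=F U=T
  P=F Q=T R=F S=F T=F U=F
  P=F Q=T R=F S=F T=F U=T
  P=T Q=F R=F S=F T=F U=F
  P=T Q=F R=F S=F T=F U=T
Count: 6.

6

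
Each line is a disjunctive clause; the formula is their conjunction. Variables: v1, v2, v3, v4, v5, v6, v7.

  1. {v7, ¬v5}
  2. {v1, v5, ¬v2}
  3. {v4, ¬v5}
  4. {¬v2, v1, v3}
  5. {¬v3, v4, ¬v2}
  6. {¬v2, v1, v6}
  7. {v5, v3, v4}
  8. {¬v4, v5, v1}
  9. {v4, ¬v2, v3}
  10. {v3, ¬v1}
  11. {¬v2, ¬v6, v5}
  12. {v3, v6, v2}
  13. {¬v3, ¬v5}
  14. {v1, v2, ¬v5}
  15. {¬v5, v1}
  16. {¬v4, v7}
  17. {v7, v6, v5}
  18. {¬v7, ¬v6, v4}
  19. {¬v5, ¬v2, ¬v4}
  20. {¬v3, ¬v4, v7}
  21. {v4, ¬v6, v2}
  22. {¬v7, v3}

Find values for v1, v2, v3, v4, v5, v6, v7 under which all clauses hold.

Set v1 = True and propagate.
  then v3 is forced to True.
  then v5 is forced to False.
Set v2 = False and propagate.
For the remaining variables, v4 = False, v6 = False, v7 = True works.

v1=True, v2=False, v3=True, v4=False, v5=False, v6=False, v7=True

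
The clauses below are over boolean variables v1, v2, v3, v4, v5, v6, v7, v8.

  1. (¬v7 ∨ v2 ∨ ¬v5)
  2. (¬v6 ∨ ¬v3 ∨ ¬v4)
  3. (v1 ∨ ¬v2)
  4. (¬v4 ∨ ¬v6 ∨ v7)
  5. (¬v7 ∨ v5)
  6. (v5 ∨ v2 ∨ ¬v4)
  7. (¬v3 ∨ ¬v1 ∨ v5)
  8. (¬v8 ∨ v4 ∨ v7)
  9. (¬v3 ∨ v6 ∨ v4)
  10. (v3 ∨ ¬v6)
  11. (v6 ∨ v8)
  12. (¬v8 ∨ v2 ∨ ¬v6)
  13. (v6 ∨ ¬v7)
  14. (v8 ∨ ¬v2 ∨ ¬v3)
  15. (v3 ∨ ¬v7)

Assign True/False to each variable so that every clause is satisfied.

v1=True, v2=False, v3=True, v4=True, v5=True, v6=False, v7=False, v8=True

Check each clause:
  1. (v2 ∨ ¬v7 ∨ ¬v5) — ¬v7 is true.
  2. (¬v3 ∨ ¬v6 ∨ ¬v4) — ¬v6 is true.
  3. (v1 ∨ ¬v2) — v1 is true.
  4. (v7 ∨ ¬v6 ∨ ¬v4) — ¬v6 is true.
  5. (¬v7 ∨ v5) — ¬v7 is true.
  6. (v2 ∨ v5 ∨ ¬v4) — v5 is true.
  7. (¬v3 ∨ ¬v1 ∨ v5) — v5 is true.
  8. (¬v8 ∨ v7 ∨ v4) — v4 is true.
  9. (v6 ∨ v4 ∨ ¬v3) — v4 is true.
  10. (v3 ∨ ¬v6) — ¬v6 is true.
  11. (v6 ∨ v8) — v8 is true.
  12. (¬v8 ∨ ¬v6 ∨ v2) — ¬v6 is true.
  13. (v6 ∨ ¬v7) — ¬v7 is true.
  14. (¬v3 ∨ v8 ∨ ¬v2) — v8 is true.
  15. (v3 ∨ ¬v7) — ¬v7 is true.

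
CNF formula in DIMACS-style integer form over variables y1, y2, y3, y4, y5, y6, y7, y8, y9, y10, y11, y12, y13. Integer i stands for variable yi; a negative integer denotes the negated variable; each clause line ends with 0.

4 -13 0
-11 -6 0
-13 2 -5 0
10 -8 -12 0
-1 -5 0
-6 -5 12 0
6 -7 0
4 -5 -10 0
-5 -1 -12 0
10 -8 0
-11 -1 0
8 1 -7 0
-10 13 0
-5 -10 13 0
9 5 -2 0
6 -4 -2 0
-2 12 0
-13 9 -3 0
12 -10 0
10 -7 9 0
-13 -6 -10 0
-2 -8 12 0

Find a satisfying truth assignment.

y1 = F, y2 = F, y3 = F, y4 = F, y5 = T, y6 = F, y7 = F, y8 = F, y9 = T, y10 = F, y11 = T, y12 = F, y13 = F

Check each clause:
  1. {y4, ¬y13} — ¬y13 is true.
  2. {¬y6, ¬y11} — ¬y6 is true.
  3. {¬y5, y2, ¬y13} — ¬y13 is true.
  4. {¬y8, ¬y12, y10} — ¬y8 is true.
  5. {¬y1, ¬y5} — ¬y1 is true.
  6. {¬y6, y12, ¬y5} — ¬y6 is true.
  7. {y6, ¬y7} — ¬y7 is true.
  8. {¬y10, ¬y5, y4} — ¬y10 is true.
  9. {¬y1, ¬y5, ¬y12} — ¬y12 is true.
  10. {¬y8, y10} — ¬y8 is true.
  11. {¬y1, ¬y11} — ¬y1 is true.
  12. {y1, y8, ¬y7} — ¬y7 is true.
  13. {¬y10, y13} — ¬y10 is true.
  14. {¬y10, y13, ¬y5} — ¬y10 is true.
  15. {¬y2, y5, y9} — y9 is true.
  16. {¬y4, y6, ¬y2} — ¬y4 is true.
  17. {y12, ¬y2} — ¬y2 is true.
  18. {¬y13, y9, ¬y3} — y9 is true.
  19. {¬y10, y12} — ¬y10 is true.
  20. {¬y7, y9, y10} — y9 is true.
  21. {¬y6, ¬y10, ¬y13} — ¬y6 is true.
  22. {¬y8, ¬y2, y12} — ¬y8 is true.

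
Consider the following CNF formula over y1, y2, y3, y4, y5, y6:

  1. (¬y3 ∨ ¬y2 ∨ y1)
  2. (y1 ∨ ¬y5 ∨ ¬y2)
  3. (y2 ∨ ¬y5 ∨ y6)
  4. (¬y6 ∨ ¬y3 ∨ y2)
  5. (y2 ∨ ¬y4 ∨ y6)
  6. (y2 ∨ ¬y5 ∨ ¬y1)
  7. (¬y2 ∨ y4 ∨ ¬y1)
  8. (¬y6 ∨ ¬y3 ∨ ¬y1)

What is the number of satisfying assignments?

20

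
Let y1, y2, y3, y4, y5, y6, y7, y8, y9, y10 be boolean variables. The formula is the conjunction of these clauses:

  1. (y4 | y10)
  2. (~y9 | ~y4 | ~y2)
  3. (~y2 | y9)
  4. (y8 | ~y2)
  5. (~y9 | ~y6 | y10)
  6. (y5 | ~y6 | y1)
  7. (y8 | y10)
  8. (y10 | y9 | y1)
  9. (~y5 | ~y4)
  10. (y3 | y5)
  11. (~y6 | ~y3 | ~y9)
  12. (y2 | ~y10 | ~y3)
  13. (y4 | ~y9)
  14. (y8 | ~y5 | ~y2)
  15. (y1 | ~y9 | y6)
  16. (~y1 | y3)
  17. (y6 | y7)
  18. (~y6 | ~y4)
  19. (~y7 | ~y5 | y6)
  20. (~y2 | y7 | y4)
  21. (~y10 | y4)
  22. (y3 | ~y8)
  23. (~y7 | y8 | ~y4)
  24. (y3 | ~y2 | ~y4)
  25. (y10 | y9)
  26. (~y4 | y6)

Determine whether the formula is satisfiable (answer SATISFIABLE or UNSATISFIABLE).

y4 = True:
  propagation gives y5=False, y3=True, y6=False; an empty clause results — contradiction.
y4 = False:
  propagation gives y10=True; an empty clause results — contradiction.
Every branch closes, so no satisfying assignment exists.

UNSATISFIABLE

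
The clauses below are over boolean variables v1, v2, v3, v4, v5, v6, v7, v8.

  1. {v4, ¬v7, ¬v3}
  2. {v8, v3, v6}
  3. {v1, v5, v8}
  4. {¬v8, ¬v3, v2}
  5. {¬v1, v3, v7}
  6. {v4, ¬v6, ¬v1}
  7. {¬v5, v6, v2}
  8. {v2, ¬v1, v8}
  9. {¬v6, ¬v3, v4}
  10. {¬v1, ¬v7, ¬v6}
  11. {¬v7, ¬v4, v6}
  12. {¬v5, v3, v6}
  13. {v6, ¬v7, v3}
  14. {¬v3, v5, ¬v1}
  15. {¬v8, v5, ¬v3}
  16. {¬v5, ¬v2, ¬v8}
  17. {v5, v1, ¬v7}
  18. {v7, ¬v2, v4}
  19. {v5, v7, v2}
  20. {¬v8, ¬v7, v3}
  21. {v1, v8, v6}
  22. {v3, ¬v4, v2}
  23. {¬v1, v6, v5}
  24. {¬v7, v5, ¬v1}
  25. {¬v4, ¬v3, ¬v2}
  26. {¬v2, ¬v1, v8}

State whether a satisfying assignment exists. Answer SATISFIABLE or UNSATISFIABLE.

SATISFIABLE

Branch on v1: take v1 = False.
The remaining clauses are satisfied by v2 = False, v3 = False, v4 = False, v5 = True, v6 = True, v7 = False, v8 = False.
So v1 = False, v2 = False, v3 = False, v4 = False, v5 = True, v6 = True, v7 = False, v8 = False is a satisfying assignment.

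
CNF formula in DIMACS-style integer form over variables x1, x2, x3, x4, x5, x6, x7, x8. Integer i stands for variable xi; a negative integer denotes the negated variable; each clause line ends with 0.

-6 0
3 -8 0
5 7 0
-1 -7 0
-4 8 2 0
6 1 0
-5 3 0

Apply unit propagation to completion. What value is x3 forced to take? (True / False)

(NOT x6) is a unit clause: x6 = False.
(x1 OR x6) with x6 = False leaves only x1, so x1 = True.
(NOT x7 OR NOT x1) with x1 = True leaves only NOT x7, so x7 = False.
In (x7 OR x5), x7 is now false; x5 must hold, so x5 = True.
(NOT x5 OR x3): since x5 = True, the clause reduces to (x3). x3 = True.

True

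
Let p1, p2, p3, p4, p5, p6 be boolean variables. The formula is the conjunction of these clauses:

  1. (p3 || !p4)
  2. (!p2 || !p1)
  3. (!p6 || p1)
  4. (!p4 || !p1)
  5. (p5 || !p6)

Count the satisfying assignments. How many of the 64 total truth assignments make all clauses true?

18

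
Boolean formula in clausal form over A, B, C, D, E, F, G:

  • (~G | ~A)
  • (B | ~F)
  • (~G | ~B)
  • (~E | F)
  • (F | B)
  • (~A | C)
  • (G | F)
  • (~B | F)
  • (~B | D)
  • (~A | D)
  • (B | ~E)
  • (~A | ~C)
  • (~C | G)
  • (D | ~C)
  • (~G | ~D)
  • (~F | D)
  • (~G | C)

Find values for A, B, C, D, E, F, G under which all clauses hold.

A = False, B = True, C = False, D = True, E = True, F = True, G = False

Check each clause:
  1. (~G | ~A) — ~G is true.
  2. (B | ~F) — B is true.
  3. (~B | ~G) — ~G is true.
  4. (~E | F) — F is true.
  5. (B | F) — B is true.
  6. (C | ~A) — ~A is true.
  7. (G | F) — F is true.
  8. (~B | F) — F is true.
  9. (D | ~B) — D is true.
  10. (D | ~A) — D is true.
  11. (~E | B) — B is true.
  12. (~A | ~C) — ~C is true.
  13. (~C | G) — ~C is true.
  14. (D | ~C) — D is true.
  15. (~G | ~D) — ~G is true.
  16. (~F | D) — D is true.
  17. (~G | C) — ~G is true.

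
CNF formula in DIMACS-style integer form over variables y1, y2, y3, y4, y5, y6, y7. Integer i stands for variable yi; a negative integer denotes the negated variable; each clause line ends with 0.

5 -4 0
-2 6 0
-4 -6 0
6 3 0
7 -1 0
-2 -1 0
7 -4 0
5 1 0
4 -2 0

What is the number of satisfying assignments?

14

Split on y4, then y1.
  y4=1, y1=1: remaining (y2,y3,y5,y6,y7) ∈ {(0,1,1,0,1)} — 1.
  y4=1, y1=0: remaining (y2,y3,y5,y6,y7) ∈ {(0,1,1,0,1)} — 1.
  y4=0, y1=1: y5 free; 3 ways for (y2,y3,y6,y7) × 2^1 = 6.
  y4=0, y1=0: y7 free; 3 ways for (y2,y3,y5,y6) × 2^1 = 6.
Total: 1 + 1 + 6 + 6 = 14.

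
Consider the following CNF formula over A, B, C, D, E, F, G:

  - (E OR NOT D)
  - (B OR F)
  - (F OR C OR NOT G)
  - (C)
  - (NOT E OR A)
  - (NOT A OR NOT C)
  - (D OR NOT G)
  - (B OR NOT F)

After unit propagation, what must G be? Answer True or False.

False

(C) stands alone — C = True.
(NOT A OR NOT C): since C = True, the clause reduces to (NOT A). A = False.
From (A OR NOT E) and A = False: E = False.
In (NOT D OR E), E is now false; NOT D must hold, so D = False.
In (D OR NOT G), D is now false; NOT G must hold, so G = False.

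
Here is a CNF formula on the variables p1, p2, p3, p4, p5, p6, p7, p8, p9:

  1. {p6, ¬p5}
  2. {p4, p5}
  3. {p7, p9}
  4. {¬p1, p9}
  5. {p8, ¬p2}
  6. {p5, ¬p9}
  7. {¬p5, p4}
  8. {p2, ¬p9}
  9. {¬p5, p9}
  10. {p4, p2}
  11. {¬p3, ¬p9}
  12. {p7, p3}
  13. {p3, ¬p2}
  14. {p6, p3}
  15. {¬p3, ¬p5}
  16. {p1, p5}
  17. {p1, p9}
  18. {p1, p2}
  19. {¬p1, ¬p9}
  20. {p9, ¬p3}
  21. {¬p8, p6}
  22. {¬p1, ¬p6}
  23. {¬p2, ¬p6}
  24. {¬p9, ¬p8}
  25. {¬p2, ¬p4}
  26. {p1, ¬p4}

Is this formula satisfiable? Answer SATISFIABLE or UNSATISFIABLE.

UNSATISFIABLE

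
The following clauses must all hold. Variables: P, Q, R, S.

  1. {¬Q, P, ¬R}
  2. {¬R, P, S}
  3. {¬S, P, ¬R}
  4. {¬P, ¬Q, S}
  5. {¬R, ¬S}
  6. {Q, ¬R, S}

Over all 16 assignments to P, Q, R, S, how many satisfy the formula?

7

Split on R, then S.
  R=1, S=1: a clause becomes empty — 0.
  R=1, S=0: a clause becomes empty — 0.
  R=0, S=1: remaining (P,Q) ∈ {(0,0); (0,1); (1,0); (1,1)} — 4.
  R=0, S=0: remaining (P,Q) ∈ {(0,0); (0,1); (1,0)} — 3.
Total: 0 + 0 + 4 + 3 = 7.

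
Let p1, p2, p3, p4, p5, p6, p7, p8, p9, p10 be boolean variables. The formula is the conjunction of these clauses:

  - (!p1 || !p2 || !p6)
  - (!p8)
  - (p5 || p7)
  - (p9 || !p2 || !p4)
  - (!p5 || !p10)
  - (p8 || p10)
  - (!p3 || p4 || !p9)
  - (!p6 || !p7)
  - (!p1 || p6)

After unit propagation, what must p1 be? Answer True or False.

False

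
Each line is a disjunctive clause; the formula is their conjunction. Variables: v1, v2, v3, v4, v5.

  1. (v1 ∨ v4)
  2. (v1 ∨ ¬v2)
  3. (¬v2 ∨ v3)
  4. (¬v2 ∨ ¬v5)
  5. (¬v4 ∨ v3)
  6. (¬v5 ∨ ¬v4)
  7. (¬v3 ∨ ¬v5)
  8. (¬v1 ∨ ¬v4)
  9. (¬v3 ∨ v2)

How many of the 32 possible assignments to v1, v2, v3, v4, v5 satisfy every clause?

Satisfying assignments:
  v1=T v2=F v3=F v4=F v5=F
  v1=T v2=F v3=F v4=F v5=T
  v1=T v2=T v3=T v4=F v5=F
Count: 3.

3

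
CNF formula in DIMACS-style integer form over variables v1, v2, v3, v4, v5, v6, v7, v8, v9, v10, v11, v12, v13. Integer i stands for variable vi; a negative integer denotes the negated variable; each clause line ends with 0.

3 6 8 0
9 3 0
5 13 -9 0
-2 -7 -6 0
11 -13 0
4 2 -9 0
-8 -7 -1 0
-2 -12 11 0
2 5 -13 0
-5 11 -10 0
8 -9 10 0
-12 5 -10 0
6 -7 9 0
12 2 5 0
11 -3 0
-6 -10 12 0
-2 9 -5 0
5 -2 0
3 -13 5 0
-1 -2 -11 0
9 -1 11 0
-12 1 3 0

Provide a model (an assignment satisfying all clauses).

v1 = T, v2 = F, v3 = T, v4 = F, v5 = T, v6 = T, v7 = F, v8 = T, v9 = F, v10 = T, v11 = T, v12 = T, v13 = F

Check each clause:
  1. (v6 \/ v3 \/ v8) — v8 is true.
  2. (v3 \/ v9) — v3 is true.
  3. (~v9 \/ v13 \/ v5) — v5 is true.
  4. (~v7 \/ ~v6 \/ ~v2) — ~v7 is true.
  5. (~v13 \/ v11) — v11 is true.
  6. (v4 \/ v2 \/ ~v9) — ~v9 is true.
  7. (~v1 \/ ~v8 \/ ~v7) — ~v7 is true.
  8. (v11 \/ ~v2 \/ ~v12) — v11 is true.
  9. (v5 \/ v2 \/ ~v13) — ~v13 is true.
  10. (~v10 \/ ~v5 \/ v11) — v11 is true.
  11. (~v9 \/ v8 \/ v10) — v8 is true.
  12. (v5 \/ ~v10 \/ ~v12) — v5 is true.
  13. (v9 \/ v6 \/ ~v7) — ~v7 is true.
  14. (v12 \/ v5 \/ v2) — v12 is true.
  15. (v11 \/ ~v3) — v11 is true.
  16. (~v10 \/ v12 \/ ~v6) — v12 is true.
  17. (v9 \/ ~v2 \/ ~v5) — ~v2 is true.
  18. (v5 \/ ~v2) — v5 is true.
  19. (v5 \/ v3 \/ ~v13) — v3 is true.
  20. (~v11 \/ ~v1 \/ ~v2) — ~v2 is true.
  21. (v11 \/ v9 \/ ~v1) — v11 is true.
  22. (~v12 \/ v3 \/ v1) — v1 is true.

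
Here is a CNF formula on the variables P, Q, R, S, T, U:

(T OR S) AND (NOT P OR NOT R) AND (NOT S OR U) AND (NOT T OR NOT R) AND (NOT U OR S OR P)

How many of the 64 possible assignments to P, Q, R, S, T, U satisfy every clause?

16

Case analysis on S and P:
  S=T, P=T: remaining (Q,R,T,U) ∈ {(F,F,F,T); (F,F,T,T); (T,F,F,T); (T,F,T,T)} — 4.
  S=T, P=F: Q free; 3 ways for (R,T,U) × 2^1 = 6.
  S=F, P=T: remaining (Q,R,T,U) ∈ {(F,F,T,F); (F,F,T,T); (T,F,T,F); (T,F,T,T)} — 4.
  S=F, P=F: remaining (Q,R,T,U) ∈ {(F,F,T,F); (T,F,T,F)} — 2.
Total: 4 + 6 + 4 + 2 = 16.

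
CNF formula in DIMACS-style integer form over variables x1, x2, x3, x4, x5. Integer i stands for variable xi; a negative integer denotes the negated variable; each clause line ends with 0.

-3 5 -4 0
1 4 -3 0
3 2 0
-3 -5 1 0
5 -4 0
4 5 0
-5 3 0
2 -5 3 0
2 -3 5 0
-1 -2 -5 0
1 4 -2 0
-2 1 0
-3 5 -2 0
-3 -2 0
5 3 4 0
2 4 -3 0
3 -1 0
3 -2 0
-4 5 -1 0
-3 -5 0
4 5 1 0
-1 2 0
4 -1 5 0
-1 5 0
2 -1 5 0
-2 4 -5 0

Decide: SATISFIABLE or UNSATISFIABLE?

x5 = True:
  propagation gives x3=True; an empty clause results — contradiction.
x5 = False:
  propagation gives x4=False; an empty clause results — contradiction.
Every branch closes, so no satisfying assignment exists.

UNSATISFIABLE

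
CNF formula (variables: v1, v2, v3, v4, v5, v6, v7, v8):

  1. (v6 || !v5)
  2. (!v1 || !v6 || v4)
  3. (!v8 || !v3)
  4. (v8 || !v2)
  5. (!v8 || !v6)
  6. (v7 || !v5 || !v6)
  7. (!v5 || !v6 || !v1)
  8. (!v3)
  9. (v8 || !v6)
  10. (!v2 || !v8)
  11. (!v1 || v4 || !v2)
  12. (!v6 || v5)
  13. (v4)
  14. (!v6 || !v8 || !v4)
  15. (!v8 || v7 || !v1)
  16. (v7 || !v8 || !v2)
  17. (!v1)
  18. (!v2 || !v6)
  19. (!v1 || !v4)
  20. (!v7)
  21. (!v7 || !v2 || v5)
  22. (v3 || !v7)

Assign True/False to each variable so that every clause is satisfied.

v1=F, v2=F, v3=F, v4=T, v5=F, v6=F, v7=F, v8=T

Check each clause:
  1. (!v5 || v6) — !v5 is true.
  2. (!v6 || v4 || !v1) — !v6 is true.
  3. (!v3 || !v8) — !v3 is true.
  4. (v8 || !v2) — v8 is true.
  5. (!v8 || !v6) — !v6 is true.
  6. (!v5 || v7 || !v6) — !v6 is true.
  7. (!v1 || !v6 || !v5) — !v6 is true.
  8. (!v3) — !v3 is true.
  9. (!v6 || v8) — v8 is true.
  10. (!v2 || !v8) — !v2 is true.
  11. (!v1 || v4 || !v2) — v4 is true.
  12. (v5 || !v6) — !v6 is true.
  13. (v4) — v4 is true.
  14. (!v6 || !v4 || !v8) — !v6 is true.
  15. (!v1 || !v8 || v7) — !v1 is true.
  16. (!v8 || !v2 || v7) — !v2 is true.
  17. (!v1) — !v1 is true.
  18. (!v6 || !v2) — !v6 is true.
  19. (!v4 || !v1) — !v1 is true.
  20. (!v7) — !v7 is true.
  21. (!v2 || !v7 || v5) — !v7 is true.
  22. (v3 || !v7) — !v7 is true.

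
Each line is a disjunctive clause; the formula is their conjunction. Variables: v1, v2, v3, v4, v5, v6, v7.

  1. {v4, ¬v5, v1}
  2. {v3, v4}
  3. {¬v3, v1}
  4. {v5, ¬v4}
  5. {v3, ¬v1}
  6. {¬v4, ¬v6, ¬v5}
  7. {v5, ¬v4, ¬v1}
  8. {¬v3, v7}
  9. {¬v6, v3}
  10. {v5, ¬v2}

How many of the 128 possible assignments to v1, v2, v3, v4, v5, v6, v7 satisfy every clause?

12

Split on v3, then v4.
  v3=T, v4=T: remaining (v1,v2,v5,v6,v7) ∈ {(T,F,T,F,T); (T,T,T,F,T)} — 2.
  v3=T, v4=F: v6 free; 3 ways for (v1,v2,v5,v7) × 2^1 = 6.
  v3=F, v4=T: remaining (v1,v2,v5,v6,v7) ∈ {(F,F,T,F,F); (F,F,T,F,T); (F,T,T,F,F); (F,T,T,F,T)} — 4.
  v3=F, v4=F: a clause becomes empty — 0.
Total: 2 + 6 + 4 + 0 = 12.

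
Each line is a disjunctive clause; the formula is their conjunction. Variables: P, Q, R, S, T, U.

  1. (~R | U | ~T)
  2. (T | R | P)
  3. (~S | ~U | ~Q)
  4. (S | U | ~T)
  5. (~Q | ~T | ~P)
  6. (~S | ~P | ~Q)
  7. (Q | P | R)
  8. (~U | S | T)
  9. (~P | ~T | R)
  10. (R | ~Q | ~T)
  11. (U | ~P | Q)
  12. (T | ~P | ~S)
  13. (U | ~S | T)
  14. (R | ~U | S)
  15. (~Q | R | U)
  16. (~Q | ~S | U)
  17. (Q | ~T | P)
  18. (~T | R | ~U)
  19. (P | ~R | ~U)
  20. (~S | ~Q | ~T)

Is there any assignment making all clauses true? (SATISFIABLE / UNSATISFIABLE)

SATISFIABLE

Branch on P: take P = True.
Set Q = False and propagate.
  then U is forced to True.
Try R = True.
The remaining clauses are satisfied by S = True, T = True.
So P=T, Q=F, R=T, S=T, T=T, U=T is a satisfying assignment.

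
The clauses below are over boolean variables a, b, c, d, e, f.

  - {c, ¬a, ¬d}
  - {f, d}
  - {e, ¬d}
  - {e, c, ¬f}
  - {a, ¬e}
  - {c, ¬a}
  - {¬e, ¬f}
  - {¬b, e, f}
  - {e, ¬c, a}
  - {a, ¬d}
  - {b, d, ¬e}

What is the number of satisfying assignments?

4

The models are:
  a=1 b=0 c=1 d=0 e=0 f=1
  a=1 b=0 c=1 d=1 e=1 f=0
  a=1 b=1 c=1 d=0 e=0 f=1
  a=1 b=1 c=1 d=1 e=1 f=0
Count: 4.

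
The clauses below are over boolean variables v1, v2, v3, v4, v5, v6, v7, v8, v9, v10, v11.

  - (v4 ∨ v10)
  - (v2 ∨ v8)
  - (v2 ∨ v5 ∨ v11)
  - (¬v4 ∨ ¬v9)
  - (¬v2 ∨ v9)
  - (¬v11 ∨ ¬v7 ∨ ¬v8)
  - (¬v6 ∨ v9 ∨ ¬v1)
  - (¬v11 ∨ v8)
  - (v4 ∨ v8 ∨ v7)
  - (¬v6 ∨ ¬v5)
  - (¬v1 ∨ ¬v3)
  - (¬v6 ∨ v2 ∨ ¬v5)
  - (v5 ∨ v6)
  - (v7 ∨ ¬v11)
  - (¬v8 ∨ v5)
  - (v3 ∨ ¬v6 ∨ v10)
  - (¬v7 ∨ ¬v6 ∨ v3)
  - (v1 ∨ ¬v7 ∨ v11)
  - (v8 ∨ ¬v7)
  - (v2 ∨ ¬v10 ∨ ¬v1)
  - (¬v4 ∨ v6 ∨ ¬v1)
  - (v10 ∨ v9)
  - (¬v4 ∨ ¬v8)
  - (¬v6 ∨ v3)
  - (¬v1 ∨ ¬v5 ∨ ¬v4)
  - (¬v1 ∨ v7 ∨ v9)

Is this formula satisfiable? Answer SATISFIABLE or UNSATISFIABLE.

Try v1 = True.
  then v3 is forced to False.
  then v6 is forced to False.
  then v5 is forced to True.
  then v4 is forced to False.
  then v10 is forced to True.
  then v2 is forced to True.
  then v9 is forced to True.
For the remaining variables, v7 = False, v8 = True, v11 = False works.
Every clause has at least one true literal under this assignment.
So v1=True, v2=True, v3=False, v4=False, v5=True, v6=False, v7=False, v8=True, v9=True, v10=True, v11=False is a satisfying assignment.

SATISFIABLE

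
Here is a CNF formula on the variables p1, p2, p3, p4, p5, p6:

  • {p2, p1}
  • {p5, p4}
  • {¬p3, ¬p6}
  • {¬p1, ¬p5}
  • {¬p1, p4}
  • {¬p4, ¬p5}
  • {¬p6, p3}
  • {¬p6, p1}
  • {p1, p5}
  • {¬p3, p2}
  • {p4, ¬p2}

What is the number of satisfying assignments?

3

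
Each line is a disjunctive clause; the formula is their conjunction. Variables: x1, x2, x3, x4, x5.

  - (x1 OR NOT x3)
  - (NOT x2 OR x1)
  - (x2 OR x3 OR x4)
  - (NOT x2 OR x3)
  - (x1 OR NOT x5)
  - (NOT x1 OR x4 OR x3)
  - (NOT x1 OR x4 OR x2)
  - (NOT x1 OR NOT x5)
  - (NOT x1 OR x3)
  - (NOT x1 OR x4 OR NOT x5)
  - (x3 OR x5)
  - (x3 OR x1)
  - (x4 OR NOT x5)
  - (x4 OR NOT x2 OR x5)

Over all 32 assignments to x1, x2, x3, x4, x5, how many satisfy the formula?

2

Satisfying assignments:
  x1=1 x2=0 x3=1 x4=1 x5=0
  x1=1 x2=1 x3=1 x4=1 x5=0
That's 2 in total.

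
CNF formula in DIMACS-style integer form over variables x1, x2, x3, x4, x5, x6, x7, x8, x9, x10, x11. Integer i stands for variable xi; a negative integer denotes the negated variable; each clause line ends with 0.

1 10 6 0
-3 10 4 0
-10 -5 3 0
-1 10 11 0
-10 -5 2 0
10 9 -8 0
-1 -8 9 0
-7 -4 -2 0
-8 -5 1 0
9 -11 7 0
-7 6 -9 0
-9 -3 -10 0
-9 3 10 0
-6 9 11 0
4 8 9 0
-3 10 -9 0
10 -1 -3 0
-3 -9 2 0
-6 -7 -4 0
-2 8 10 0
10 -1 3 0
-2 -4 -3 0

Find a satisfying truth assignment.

x1=T  x2=F  x3=F  x4=T  x5=F  x6=F  x7=F  x8=F  x9=F  x10=T  x11=F

Pure literal: x5 appears only negated; assign x5 = False.
Branch on x1: take x1 = True.
Set x2 = False and propagate.
Set x3 = False and propagate.
  then x10 is forced to True.
For the remaining variables, x4 = True, x6 = False, x7 = False, x8 = False, x9 = False, x11 = False works.
Check each clause:
  1. (x1 \/ x6 \/ x10) — x1 is true.
  2. (x4 \/ x10 \/ ~x3) — x10 is true.
  3. (~x10 \/ ~x5 \/ x3) — ~x5 is true.
  4. (x11 \/ ~x1 \/ x10) — x10 is true.
  5. (~x5 \/ ~x10 \/ x2) — ~x5 is true.
  6. (x9 \/ x10 \/ ~x8) — ~x8 is true.
  7. (~x1 \/ ~x8 \/ x9) — ~x8 is true.
  8. (~x2 \/ ~x7 \/ ~x4) — ~x7 is true.
  9. (~x5 \/ ~x8 \/ x1) — ~x8 is true.
  10. (x9 \/ ~x11 \/ x7) — ~x11 is true.
  11. (x6 \/ ~x7 \/ ~x9) — ~x7 is true.
  12. (~x3 \/ ~x9 \/ ~x10) — ~x3 is true.
  13. (~x9 \/ x10 \/ x3) — x10 is true.
  14. (x9 \/ ~x6 \/ x11) — ~x6 is true.
  15. (x8 \/ x9 \/ x4) — x4 is true.
  16. (~x3 \/ ~x9 \/ x10) — x10 is true.
  17. (x10 \/ ~x3 \/ ~x1) — x10 is true.
  18. (~x3 \/ x2 \/ ~x9) — ~x3 is true.
  19. (~x7 \/ ~x6 \/ ~x4) — ~x7 is true.
  20. (x10 \/ x8 \/ ~x2) — x10 is true.
  21. (~x1 \/ x3 \/ x10) — x10 is true.
  22. (~x4 \/ ~x2 \/ ~x3) — ~x3 is true.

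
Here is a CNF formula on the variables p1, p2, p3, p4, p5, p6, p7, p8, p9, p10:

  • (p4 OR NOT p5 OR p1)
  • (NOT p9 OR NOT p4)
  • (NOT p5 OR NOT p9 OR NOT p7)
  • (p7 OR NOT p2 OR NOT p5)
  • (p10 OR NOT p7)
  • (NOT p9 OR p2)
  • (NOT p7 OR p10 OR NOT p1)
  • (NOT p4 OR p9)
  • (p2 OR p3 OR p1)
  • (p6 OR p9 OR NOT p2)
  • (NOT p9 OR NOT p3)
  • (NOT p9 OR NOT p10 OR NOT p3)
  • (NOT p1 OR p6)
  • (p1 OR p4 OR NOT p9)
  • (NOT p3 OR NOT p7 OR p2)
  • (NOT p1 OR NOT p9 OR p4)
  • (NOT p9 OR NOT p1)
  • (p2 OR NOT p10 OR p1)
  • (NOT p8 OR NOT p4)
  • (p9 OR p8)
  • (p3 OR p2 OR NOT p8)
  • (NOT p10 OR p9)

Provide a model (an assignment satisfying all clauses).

p1 = 1, p2 = 1, p3 = 1, p4 = 0, p5 = 0, p6 = 1, p7 = 0, p8 = 1, p9 = 0, p10 = 0

Pure literal: p5 appears only negated; assign p5 = False.
p6 occurs only positively in the remaining clauses — set p6 = True.
Branch on p1: take p1 = True.
  then p9 is forced to False.
  then p4 is forced to False.
  then p8 is forced to True.
  then p10 is forced to False.
  then p7 is forced to False.
Try p2 = True.
p3 is now unconstrained; take p3 = True.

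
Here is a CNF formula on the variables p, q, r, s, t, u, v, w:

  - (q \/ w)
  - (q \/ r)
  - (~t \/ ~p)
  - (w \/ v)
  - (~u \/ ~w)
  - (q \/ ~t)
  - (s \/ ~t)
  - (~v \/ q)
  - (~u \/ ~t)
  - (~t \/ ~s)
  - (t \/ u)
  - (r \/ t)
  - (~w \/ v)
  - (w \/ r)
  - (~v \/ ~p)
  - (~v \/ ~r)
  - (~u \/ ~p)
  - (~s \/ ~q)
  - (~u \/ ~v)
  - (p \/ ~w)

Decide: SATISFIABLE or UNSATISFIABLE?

t = True:
  propagation gives p=False, q=True, s=True; an empty clause results — contradiction.
t = False:
  propagation gives u=True, w=False, q=True, v=True; an empty clause results — contradiction.
Every branch closes, so no satisfying assignment exists.

UNSATISFIABLE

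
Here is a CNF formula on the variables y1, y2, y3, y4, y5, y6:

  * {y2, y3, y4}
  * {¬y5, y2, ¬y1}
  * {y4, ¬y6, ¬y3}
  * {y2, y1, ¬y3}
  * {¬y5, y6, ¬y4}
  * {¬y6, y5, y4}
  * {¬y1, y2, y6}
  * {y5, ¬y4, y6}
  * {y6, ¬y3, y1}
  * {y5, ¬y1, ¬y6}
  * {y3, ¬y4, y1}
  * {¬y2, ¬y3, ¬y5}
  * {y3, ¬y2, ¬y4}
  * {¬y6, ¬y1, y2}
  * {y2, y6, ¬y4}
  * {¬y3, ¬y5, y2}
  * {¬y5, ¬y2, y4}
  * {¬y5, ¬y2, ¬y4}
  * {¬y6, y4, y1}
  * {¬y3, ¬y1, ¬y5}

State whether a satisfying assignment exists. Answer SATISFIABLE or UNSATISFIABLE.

SATISFIABLE

Branch on y1: take y1 = False.
Try y2 = True.
Set y3 = True and propagate.
  then y6 is forced to True.
  then y4 is forced to True.
  then y5 is forced to False.
So y1=F, y2=T, y3=T, y4=T, y5=F, y6=T is a satisfying assignment.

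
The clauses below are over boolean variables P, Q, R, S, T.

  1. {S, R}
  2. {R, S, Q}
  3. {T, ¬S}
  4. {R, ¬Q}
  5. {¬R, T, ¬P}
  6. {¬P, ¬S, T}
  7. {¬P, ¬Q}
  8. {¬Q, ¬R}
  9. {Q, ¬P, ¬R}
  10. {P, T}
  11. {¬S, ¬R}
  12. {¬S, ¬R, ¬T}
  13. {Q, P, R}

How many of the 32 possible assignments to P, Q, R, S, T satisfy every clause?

2

Satisfying assignments:
  P=F Q=F R=T S=F T=T
  P=T Q=F R=F S=T T=T
That's 2 in total.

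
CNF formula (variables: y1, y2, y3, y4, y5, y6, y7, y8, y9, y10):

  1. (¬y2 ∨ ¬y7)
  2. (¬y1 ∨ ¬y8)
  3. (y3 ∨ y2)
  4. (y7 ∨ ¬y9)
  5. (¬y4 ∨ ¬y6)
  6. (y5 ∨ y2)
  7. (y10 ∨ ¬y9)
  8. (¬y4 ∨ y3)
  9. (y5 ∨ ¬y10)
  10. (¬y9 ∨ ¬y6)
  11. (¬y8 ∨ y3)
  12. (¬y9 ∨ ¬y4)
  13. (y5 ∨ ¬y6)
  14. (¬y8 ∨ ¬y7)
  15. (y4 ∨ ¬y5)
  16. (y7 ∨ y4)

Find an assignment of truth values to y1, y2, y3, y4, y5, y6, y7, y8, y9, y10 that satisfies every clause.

y1 = False, y2 = True, y3 = True, y4 = True, y5 = True, y6 = False, y7 = False, y8 = True, y9 = False, y10 = False

Pure literal: y1 appears only negated; assign y1 = False.
Pure literal: y3 appears only positively; assign y3 = True.
Try y2 = True.
  then y7 is forced to False.
  then y9 is forced to False.
  then y4 is forced to True.
  then y6 is forced to False.
The remaining clauses are satisfied by y5 = True, y8 = True, y10 = False.
Every clause has at least one true literal under this assignment.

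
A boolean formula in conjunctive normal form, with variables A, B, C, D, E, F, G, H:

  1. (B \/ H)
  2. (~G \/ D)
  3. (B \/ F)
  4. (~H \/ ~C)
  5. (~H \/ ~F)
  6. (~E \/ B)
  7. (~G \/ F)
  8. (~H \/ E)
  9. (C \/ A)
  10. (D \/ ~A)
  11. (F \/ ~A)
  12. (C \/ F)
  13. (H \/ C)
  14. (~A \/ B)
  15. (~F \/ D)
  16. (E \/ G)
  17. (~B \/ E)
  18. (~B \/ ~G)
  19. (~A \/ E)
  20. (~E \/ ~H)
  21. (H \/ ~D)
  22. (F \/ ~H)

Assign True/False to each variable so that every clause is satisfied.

A = False  B = True  C = True  D = False  E = True  F = False  G = False  H = False

Branch on A: take A = False.
  then C is forced to True.
  then H is forced to False.
  then B is forced to True.
  then E is forced to True.
  then G is forced to False.
  then D is forced to False.
  then F is forced to False.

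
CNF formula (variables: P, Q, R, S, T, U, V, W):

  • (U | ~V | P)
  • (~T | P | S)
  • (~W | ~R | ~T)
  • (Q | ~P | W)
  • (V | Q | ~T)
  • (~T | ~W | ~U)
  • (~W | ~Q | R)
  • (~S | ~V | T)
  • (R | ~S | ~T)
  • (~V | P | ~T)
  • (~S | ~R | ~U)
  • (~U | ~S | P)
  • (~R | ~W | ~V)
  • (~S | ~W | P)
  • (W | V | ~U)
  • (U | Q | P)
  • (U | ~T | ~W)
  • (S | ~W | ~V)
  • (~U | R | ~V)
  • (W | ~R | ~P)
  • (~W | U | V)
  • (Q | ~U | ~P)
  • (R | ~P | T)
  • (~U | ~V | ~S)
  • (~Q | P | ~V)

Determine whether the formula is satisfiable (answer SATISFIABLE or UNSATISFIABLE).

SATISFIABLE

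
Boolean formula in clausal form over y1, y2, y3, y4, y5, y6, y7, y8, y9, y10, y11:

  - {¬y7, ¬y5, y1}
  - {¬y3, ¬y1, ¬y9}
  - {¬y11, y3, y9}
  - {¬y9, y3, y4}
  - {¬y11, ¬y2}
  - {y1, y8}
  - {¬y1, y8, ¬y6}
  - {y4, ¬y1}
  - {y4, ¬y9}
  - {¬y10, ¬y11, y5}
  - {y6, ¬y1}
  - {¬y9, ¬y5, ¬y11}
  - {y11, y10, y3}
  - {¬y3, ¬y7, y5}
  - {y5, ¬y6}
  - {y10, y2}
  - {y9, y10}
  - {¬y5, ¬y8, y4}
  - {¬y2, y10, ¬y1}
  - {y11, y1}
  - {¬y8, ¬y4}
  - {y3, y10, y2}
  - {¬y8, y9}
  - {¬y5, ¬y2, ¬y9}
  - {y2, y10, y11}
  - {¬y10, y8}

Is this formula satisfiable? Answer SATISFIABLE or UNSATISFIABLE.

UNSATISFIABLE

y1 = True:
  propagation gives y4=True, y6=True, y8=True; an empty clause results — contradiction.
y1 = False:
  propagation gives y8=True, y11=True, y2=False, y10=True; an empty clause results — contradiction.
Every branch closes, so no satisfying assignment exists.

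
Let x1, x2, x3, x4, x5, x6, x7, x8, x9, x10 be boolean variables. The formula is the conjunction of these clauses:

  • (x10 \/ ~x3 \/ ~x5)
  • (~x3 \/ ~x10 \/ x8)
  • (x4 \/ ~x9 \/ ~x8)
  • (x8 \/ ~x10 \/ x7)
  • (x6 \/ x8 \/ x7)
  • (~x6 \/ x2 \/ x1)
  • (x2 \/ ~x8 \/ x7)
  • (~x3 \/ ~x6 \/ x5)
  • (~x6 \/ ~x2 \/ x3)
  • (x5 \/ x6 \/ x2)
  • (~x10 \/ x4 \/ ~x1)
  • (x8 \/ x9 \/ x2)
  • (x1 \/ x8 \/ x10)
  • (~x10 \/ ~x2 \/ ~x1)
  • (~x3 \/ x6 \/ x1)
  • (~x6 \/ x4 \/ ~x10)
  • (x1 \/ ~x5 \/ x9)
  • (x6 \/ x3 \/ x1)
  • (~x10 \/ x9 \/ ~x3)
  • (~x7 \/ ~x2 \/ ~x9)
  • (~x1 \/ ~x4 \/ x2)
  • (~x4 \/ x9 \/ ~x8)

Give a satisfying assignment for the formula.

x1 = T, x2 = T, x3 = F, x4 = F, x5 = F, x6 = F, x7 = F, x8 = T, x9 = F, x10 = F

Branch on x1: take x1 = True.
The remaining clauses are satisfied by x2 = True, x3 = False, x4 = False, x5 = False, x6 = False, x7 = False, x8 = True, x9 = False, x10 = False.
Every clause has at least one true literal under this assignment.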